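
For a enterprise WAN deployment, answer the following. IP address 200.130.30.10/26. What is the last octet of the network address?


Given: IP = 200.130.30.10, prefix = /26
Subnet mask = 255.255.255.192
Last octet of IP: 10
Last octet of mask: 192
Network last octet = 10 AND 192 = 0

0


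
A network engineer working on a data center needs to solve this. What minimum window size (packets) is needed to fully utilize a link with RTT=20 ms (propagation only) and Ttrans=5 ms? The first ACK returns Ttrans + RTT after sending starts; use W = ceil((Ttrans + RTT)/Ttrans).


Given: Ttrans = 5 ms, RTT = 20 ms (= 2 * Tprop, Tprop = 10 ms)
Time until first ACK returns = Ttrans + RTT = 5 + 20 = 25 ms
Need W * Ttrans >= Ttrans + RTT  ->  W >= (Ttrans + RTT) / Ttrans
(Ttrans + RTT) / Ttrans = 25 / 5 = 5
W_min = ceil(5) = 5

5


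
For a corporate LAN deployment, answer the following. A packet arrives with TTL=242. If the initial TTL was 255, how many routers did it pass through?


Given: initial TTL = 255, received TTL = 242
Hops = initial TTL - received TTL
Hops = 255 - 242 = 13

13


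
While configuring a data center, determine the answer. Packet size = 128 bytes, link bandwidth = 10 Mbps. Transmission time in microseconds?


Given: packet = 128 bytes, bandwidth = 10 Mbps
Packet in bits = 128 * 8 = 1024 bits
Bandwidth = 10 * 10^6 = 10000000 bps
Time = 1024 / 10000000 seconds
Time in us = 1024 * 10^6 / 10000000 = 102.4

102.4


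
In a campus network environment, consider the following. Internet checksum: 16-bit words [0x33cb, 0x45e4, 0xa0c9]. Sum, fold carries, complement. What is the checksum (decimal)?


Given words: [0x33cb, 0x45e4, 0xa0c9]
Step 1: Sum all words
Raw sum = 13259 + 17892 + 41161 = 72312
Step 2: Fold carry: (6776 + 1) = 6777
One's complement = ~6777 & 0xFFFF = 58758

58758


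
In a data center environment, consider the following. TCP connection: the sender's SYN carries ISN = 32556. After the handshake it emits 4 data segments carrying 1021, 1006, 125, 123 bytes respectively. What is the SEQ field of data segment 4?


The SYN occupies sequence number ISN = 32556, so the first data byte is ISN + 1 = 32557.
SEQ of data segment i = (ISN + 1) + sum of payload sizes of segments 1..i-1.
Segment 1: SEQ = 32557, payload = 1021 bytes
Segment 2: SEQ = 33578, payload = 1006 bytes
Segment 3: SEQ = 34584, payload = 125 bytes
Segment 4: SEQ = 34709, payload = 123 bytes
SEQ of segment 4 = 32557 + 1021 + 1006 + 125 = 34709

34709


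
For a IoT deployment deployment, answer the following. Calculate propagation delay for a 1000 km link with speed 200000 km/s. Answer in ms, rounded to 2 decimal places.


Given: distance = 1000 km, speed = 200000 km/s
Delay = distance / speed = 1000 / 200000 seconds
Delay in ms = 1000 * 1000 / 200000
Delay = 5.0000 ms
Rounded to 2 dp = 5.00 ms

5.00


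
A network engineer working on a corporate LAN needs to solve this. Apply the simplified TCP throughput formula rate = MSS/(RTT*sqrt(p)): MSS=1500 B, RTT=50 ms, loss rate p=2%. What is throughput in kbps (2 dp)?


Given: MSS = 1500 bytes, RTT = 50 ms, loss = 2%
RTT in seconds = 50 / 1000 = 0.05
Loss rate = 2% = 0.02
sqrt(loss) = sqrt(0.02) = 0.141421356237
Throughput (bytes/s) = 1500 / (0.05 * 0.141421356237) = 212132.0344
Throughput (kbps) = 212132.0344 * 8 / 1000 = 1697.056275 -> 1697.06 kbps (2 dp)

1697.06


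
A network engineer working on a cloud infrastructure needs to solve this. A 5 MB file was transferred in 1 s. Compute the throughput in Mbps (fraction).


Given: file = 5 MB, time = 1 s
File in Mb = 5 * 8 = 40 Mb
Throughput = 40 / 1 Mbps
Throughput = 40 Mbps

40


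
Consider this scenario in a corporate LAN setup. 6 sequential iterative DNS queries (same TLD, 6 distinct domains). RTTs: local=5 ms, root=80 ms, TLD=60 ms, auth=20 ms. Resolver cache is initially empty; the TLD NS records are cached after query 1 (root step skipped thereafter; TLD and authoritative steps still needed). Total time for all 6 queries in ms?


Lookup 1 (cold cache): local + root + TLD + auth = 5 + 80 + 60 + 20 = 165 ms
Lookups 2..6 (TLD NS cached -> skip root; new domain -> still ask TLD and auth): local + TLD + auth = 5 + 60 + 20 = 85 ms each
Remaining 5 lookups: 5 * 85 = 425 ms
Total = 165 + 425 = 590 ms

590


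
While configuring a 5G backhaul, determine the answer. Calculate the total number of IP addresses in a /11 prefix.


Given: CIDR prefix /11
Host bits = 32 - 11 = 21
Total addresses = 2^21 = 2097152

2097152


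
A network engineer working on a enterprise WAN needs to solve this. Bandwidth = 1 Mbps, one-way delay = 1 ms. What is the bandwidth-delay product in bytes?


Given: bandwidth = 1 Mbps, delay = 1 ms
BDP in bits = 1 * 10^6 * 1 / 1000
BDP in bits = 1000
BDP in bytes = 1000 / 8 = 125

125


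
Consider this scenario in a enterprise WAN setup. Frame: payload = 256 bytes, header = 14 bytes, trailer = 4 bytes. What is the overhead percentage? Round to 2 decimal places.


Given: payload = 256 B, header = 14 B, trailer = 4 B
Overhead bytes = header + trailer = 14 + 4 = 18
Total frame = payload + overhead = 256 + 18 = 274
Overhead % = 18 / 274 * 100 = 6.5693% -> 6.57% (2 dp)

6.57


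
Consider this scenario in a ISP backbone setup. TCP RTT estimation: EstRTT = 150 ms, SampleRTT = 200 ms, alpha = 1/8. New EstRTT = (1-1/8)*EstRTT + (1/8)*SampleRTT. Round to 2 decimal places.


Given: EstRTT = 150 ms, SampleRTT = 200 ms, alpha = 1/8
New EstRTT = (1 - alpha) * EstRTT + alpha * SampleRTT
(7/8) * 150 = 131.25
(1/8) * 200 = 25
New EstRTT = 131.25 + 25 = 156.25 ms -> 156.25 ms (2 dp)

156.25


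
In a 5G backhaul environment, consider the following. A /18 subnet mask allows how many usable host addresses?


Given: subnet mask /18
Host bits = 32 - 18 = 14
Total addresses = 2^14 = 16384
Usable hosts = 16384 - 2 (network + broadcast) = 16382

16382


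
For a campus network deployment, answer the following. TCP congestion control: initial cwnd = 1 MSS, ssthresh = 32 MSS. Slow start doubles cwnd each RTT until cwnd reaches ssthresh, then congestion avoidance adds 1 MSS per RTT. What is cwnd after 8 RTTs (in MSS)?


RTT 0: cwnd = 1 MSS (initial)
RTT 1: cwnd = 2 MSS (slow start, doubled)
RTT 2: cwnd = 4 MSS (slow start, doubled)
RTT 3: cwnd = 8 MSS (slow start, doubled)
RTT 4: cwnd = 16 MSS (slow start, doubled)
RTT 5: cwnd = 32 MSS (slow start, doubled)
RTT 6: cwnd = 33 MSS (congestion avoidance, +1)
RTT 7: cwnd = 34 MSS (congestion avoidance, +1)
RTT 8: cwnd = 35 MSS (congestion avoidance, +1)

35


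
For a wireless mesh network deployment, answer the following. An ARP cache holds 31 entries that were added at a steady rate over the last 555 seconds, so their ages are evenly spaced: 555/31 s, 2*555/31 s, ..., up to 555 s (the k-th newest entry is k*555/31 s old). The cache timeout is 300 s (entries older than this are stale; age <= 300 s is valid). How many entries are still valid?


Ages are k * 555/31 s for k = 1..31 (spacing = 17.9032 s).
Entry k is valid iff k * 555/31 <= 300 iff k <= 31 * 300 / 555 = 16.7568
n_valid = floor(16.7568) = 16
(n_stale = 31 - 16 = 15)

16


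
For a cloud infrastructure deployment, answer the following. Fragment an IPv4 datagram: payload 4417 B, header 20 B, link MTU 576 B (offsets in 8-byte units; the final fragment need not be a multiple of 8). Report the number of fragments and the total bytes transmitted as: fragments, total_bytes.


Max data per non-final fragment = floor((MTU - header)/8)*8 = floor((576 - 20)/8)*8 = floor(556/8)*8 = 552 B
Final fragment needs no 8-byte alignment: it can carry up to MTU - header = 556 B
Non-final fragments needed = ceil((payload - 556) / 552) = ceil(3861/552) = ceil(6.9946) = 7
Number of fragments = 7 + 1 = 8
Fragment sizes (data): 7 * 552 B + 553 B (last, 553 <= 556 OK)
Total bytes sent = payload + n_frags * header = 4417 + 8*20 = 4417 + 160 = 4577 B

8, 4577


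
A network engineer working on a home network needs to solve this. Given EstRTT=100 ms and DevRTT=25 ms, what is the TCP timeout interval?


Given: EstRTT = 100 ms, DevRTT = 25 ms
Timeout = EstRTT + 4 * DevRTT
4 * DevRTT = 4 * 25 = 100
Timeout = 100 + 100 = 200 ms

200


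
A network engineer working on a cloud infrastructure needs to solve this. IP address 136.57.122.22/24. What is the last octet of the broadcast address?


Given: IP = 136.57.122.22, prefix = /24
Host bits = 32 - 24 = 8
Network last octet = 22 AND mask = 0
Host part size = 2^8 - 1 = 255
Broadcast last octet = 0 OR 255 = 255

255


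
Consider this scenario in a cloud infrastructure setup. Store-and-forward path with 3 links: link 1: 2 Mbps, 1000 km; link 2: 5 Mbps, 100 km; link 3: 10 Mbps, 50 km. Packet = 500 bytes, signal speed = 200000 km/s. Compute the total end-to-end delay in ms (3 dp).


Packet = 500 bytes = 4000 bits. Store-and-forward: sum (t_trans + t_prop) per link.
Link 1: t_trans = 4000/(2*10^6) s = 2.0000 ms; t_prop = 1000/200000 s = 5.0000 ms; subtotal = 7.0000 ms
Link 2: t_trans = 4000/(5*10^6) s = 0.8000 ms; t_prop = 100/200000 s = 0.5000 ms; subtotal = 1.3000 ms
Link 3: t_trans = 4000/(10*10^6) s = 0.4000 ms; t_prop = 50/200000 s = 0.2500 ms; subtotal = 0.6500 ms
End-to-end = 7.0000 + 1.3000 + 0.6500 = 8.9500 ms -> 8.950 ms (3 dp)

8.950


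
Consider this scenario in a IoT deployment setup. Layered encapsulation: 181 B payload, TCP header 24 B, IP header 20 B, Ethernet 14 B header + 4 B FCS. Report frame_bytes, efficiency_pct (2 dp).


TCP segment = 181 + 24 = 205 B
IP packet = 205 + 20 = 225 B
Ethernet frame = 225 + 14 + 4 = 243 B
Efficiency = app / frame = 181 / 243 = 0.744856 = 74.4856% -> 74.49% (2 dp)

243, 74.49


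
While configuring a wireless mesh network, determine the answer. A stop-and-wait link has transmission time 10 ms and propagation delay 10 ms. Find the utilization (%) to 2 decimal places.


Given: Ttrans = 10 ms, Tprop = 10 ms
RTT = 2 * Tprop = 2 * 10 = 20 ms
U = Ttrans / (Ttrans + RTT)
U = 10 / (10 + 20)
U = 10 / 30 = 0.333333
U% = 33.33%

33.33


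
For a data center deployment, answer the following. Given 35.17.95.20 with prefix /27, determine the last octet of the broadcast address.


Given: IP = 35.17.95.20, prefix = /27
Host bits = 32 - 27 = 5
Network last octet = 20 AND mask = 0
Host part size = 2^5 - 1 = 31
Broadcast last octet = 0 OR 31 = 31

31


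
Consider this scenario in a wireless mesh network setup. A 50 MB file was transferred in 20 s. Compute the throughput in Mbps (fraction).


Given: file = 50 MB, time = 20 s
File in Mb = 50 * 8 = 400 Mb
Throughput = 400 / 20 Mbps
Throughput = 20 Mbps

20


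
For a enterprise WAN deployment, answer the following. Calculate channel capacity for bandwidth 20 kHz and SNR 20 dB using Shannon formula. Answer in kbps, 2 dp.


Given: B = 20 kHz, SNR = 20 dB
SNR linear = 10^(20/10) = 100
1 + SNR = 101
log2(101) = 6.6582114828
C = 20 * 1000 * 6.6582114828 = 133164.2297 bps
C = 133.164230 kbps -> 133.16 kbps (2 dp)

133.16


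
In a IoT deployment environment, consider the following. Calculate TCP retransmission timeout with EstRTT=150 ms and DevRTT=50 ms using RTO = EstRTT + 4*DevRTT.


Given: EstRTT = 150 ms, DevRTT = 50 ms
Timeout = EstRTT + 4 * DevRTT
4 * DevRTT = 4 * 50 = 200
Timeout = 150 + 200 = 350 ms

350


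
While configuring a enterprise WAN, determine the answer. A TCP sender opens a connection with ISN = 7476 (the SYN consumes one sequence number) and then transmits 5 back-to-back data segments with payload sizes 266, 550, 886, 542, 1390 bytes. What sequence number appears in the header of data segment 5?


The SYN occupies sequence number ISN = 7476, so the first data byte is ISN + 1 = 7477.
SEQ of data segment i = (ISN + 1) + sum of payload sizes of segments 1..i-1.
Segment 1: SEQ = 7477, payload = 266 bytes
Segment 2: SEQ = 7743, payload = 550 bytes
Segment 3: SEQ = 8293, payload = 886 bytes
Segment 4: SEQ = 9179, payload = 542 bytes
Segment 5: SEQ = 9721, payload = 1390 bytes
SEQ of segment 5 = 7477 + 266 + 550 + 886 + 542 = 9721

9721


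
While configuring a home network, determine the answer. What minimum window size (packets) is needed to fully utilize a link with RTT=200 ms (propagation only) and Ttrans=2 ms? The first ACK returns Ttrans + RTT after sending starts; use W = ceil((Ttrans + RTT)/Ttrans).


Given: Ttrans = 2 ms, RTT = 200 ms (= 2 * Tprop, Tprop = 100 ms)
Time until first ACK returns = Ttrans + RTT = 2 + 200 = 202 ms
Need W * Ttrans >= Ttrans + RTT  ->  W >= (Ttrans + RTT) / Ttrans
(Ttrans + RTT) / Ttrans = 202 / 2 = 101
W_min = ceil(101) = 101

101


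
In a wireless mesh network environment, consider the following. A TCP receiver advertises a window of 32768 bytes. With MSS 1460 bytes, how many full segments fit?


Given: RWND = 32768 bytes, MSS = 1460 bytes
Full segments = floor(RWND / MSS)
Full segments = floor(32768 / 1460)
Full segments = floor(22.4438) = 22

22


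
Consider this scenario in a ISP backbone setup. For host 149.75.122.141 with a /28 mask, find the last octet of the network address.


Given: IP = 149.75.122.141, prefix = /28
Subnet mask = 255.255.255.240
Last octet of IP: 141
Last octet of mask: 240
Network last octet = 141 AND 240 = 128

128


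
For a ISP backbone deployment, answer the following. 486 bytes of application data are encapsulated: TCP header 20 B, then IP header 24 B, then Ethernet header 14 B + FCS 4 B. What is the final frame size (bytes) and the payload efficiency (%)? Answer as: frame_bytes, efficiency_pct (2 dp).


TCP segment = 486 + 20 = 506 B
IP packet = 506 + 24 = 530 B
Ethernet frame = 530 + 14 + 4 = 548 B
Efficiency = app / frame = 486 / 548 = 0.886861 = 88.6861% -> 88.69% (2 dp)

548, 88.69


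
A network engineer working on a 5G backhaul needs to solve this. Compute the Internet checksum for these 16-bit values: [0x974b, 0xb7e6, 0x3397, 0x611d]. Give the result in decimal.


Given words: [0x974b, 0xb7e6, 0x3397, 0x611d]
Step 1: Sum all words
Raw sum = 38731 + 47078 + 13207 + 24861 = 123877
Step 2: Fold carry: (58341 + 1) = 58342
One's complement = ~58342 & 0xFFFF = 7193

7193


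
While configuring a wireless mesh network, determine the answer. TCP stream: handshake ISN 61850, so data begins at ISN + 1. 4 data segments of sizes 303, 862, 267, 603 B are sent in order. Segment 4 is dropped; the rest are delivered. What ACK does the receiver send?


SYN uses sequence number 61850; first data byte = ISN + 1 = 61851.
Segment 1: SEQ = 61851, len = 303 B, covers [61851, 62153]
Segment 2: SEQ = 62154, len = 862 B, covers [62154, 63015]
Segment 3: SEQ = 63016, len = 267 B, covers [63016, 63282]
Segment 4: SEQ = 63283, len = 603 B, covers [63283, 63885] [LOST]
In-order data received: bytes [61851, 63282] (segments 1..3).
Segment 4 missing -> gap begins at byte 63283.
Cumulative ACK = next expected in-order byte = 61851 + 303 + 862 + 267 = 63283

63283


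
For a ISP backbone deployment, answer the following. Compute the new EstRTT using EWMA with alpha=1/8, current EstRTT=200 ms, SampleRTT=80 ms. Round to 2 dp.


Given: EstRTT = 200 ms, SampleRTT = 80 ms, alpha = 1/8
New EstRTT = (1 - alpha) * EstRTT + alpha * SampleRTT
(7/8) * 200 = 175
(1/8) * 80 = 10
New EstRTT = 175 + 10 = 185 ms -> 185.00 ms (2 dp)

185.00


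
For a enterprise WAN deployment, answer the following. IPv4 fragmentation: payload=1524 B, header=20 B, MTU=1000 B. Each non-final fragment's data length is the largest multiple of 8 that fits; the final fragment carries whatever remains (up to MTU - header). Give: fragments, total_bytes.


Max data per non-final fragment = floor((MTU - header)/8)*8 = floor((1000 - 20)/8)*8 = floor(980/8)*8 = 976 B
Final fragment needs no 8-byte alignment: it can carry up to MTU - header = 980 B
Non-final fragments needed = ceil((payload - 980) / 976) = ceil(544/976) = ceil(0.5574) = 1
Number of fragments = 1 + 1 = 2
Fragment sizes (data): 1 * 976 B + 548 B (last, 548 <= 980 OK)
Total bytes sent = payload + n_frags * header = 1524 + 2*20 = 1524 + 40 = 1564 B

2, 1564


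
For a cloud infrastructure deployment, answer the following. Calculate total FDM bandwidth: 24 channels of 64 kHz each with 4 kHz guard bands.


Given: 24 channels, 64 kHz each, guard = 4 kHz
Channel bandwidth = 24 * 64 = 1536 kHz
Guard bands = 23 gaps * 4 kHz = 92 kHz
Total = 1536 + 92 = 1628 kHz

1628


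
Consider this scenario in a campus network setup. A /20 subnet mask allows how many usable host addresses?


Given: subnet mask /20
Host bits = 32 - 20 = 12
Total addresses = 2^12 = 4096
Usable hosts = 4096 - 2 (network + broadcast) = 4094

4094


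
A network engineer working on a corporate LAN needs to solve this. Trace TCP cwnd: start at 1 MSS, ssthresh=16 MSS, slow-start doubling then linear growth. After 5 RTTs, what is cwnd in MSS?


RTT 0: cwnd = 1 MSS (initial)
RTT 1: cwnd = 2 MSS (slow start, doubled)
RTT 2: cwnd = 4 MSS (slow start, doubled)
RTT 3: cwnd = 8 MSS (slow start, doubled)
RTT 4: cwnd = 16 MSS (slow start, doubled)
RTT 5: cwnd = 17 MSS (congestion avoidance, +1)

17


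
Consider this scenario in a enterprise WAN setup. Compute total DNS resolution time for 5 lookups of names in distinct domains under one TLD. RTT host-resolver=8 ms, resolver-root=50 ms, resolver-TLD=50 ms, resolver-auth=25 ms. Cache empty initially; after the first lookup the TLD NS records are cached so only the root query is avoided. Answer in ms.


Lookup 1 (cold cache): local + root + TLD + auth = 8 + 50 + 50 + 25 = 133 ms
Lookups 2..5 (TLD NS cached -> skip root; new domain -> still ask TLD and auth): local + TLD + auth = 8 + 50 + 25 = 83 ms each
Remaining 4 lookups: 4 * 83 = 332 ms
Total = 133 + 332 = 465 ms

465


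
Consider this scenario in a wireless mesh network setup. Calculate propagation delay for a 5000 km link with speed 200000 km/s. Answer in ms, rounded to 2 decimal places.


Given: distance = 5000 km, speed = 200000 km/s
Delay = distance / speed = 5000 / 200000 seconds
Delay in ms = 5000 * 1000 / 200000
Delay = 25.0000 ms
Rounded to 2 dp = 25.00 ms

25.00


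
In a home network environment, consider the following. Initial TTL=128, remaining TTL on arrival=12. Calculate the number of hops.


Given: initial TTL = 128, received TTL = 12
Hops = initial TTL - received TTL
Hops = 128 - 12 = 116

116


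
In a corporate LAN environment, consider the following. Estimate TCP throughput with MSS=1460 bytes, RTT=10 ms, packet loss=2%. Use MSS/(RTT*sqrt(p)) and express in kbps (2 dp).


Given: MSS = 1460 bytes, RTT = 10 ms, loss = 2%
RTT in seconds = 10 / 1000 = 0.01
Loss rate = 2% = 0.02
sqrt(loss) = sqrt(0.02) = 0.141421356237
Throughput (bytes/s) = 1460 / (0.01 * 0.141421356237) = 1032375.9005
Throughput (kbps) = 1032375.9005 * 8 / 1000 = 8259.007204 -> 8259.01 kbps (2 dp)

8259.01


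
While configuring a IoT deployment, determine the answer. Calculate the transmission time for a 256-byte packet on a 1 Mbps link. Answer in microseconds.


Given: packet = 256 bytes, bandwidth = 1 Mbps
Packet in bits = 256 * 8 = 2048 bits
Bandwidth = 1 * 10^6 = 1000000 bps
Time = 2048 / 1000000 seconds
Time in us = 2048 * 10^6 / 1000000 = 2048

2048


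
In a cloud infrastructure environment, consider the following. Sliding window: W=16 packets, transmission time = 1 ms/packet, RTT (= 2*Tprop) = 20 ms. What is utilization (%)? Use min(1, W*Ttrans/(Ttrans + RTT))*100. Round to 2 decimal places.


Given: W = 16, Ttrans = 1 ms, RTT = 20 ms (= 2 * Tprop, Tprop = 10 ms)
Cycle time = Ttrans + RTT = 1 + 20 = 21 ms (first packet sent until its ACK returns)
W * Ttrans = 16 * 1 = 16 ms of sending per cycle
W * Ttrans / (Ttrans + RTT) = 16 / 21 = 0.761905
U = min(1, 0.761905) = 0.761905
U% = 76.19%

76.19


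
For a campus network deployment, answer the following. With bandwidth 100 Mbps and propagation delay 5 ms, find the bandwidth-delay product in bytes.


Given: bandwidth = 100 Mbps, delay = 5 ms
BDP in bits = 100 * 10^6 * 5 / 1000
BDP in bits = 500000
BDP in bytes = 500000 / 8 = 62500

62500


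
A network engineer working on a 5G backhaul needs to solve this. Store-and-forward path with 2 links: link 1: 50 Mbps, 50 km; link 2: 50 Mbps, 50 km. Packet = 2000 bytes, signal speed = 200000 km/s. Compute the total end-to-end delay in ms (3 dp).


Packet = 2000 bytes = 16000 bits. Store-and-forward: sum (t_trans + t_prop) per link.
Link 1: t_trans = 16000/(50*10^6) s = 0.3200 ms; t_prop = 50/200000 s = 0.2500 ms; subtotal = 0.5700 ms
Link 2: t_trans = 16000/(50*10^6) s = 0.3200 ms; t_prop = 50/200000 s = 0.2500 ms; subtotal = 0.5700 ms
End-to-end = 0.5700 + 0.5700 = 1.1400 ms -> 1.140 ms (3 dp)

1.140


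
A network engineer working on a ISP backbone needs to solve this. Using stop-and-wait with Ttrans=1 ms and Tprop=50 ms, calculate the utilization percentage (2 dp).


Given: Ttrans = 1 ms, Tprop = 50 ms
RTT = 2 * Tprop = 2 * 50 = 100 ms
U = Ttrans / (Ttrans + RTT)
U = 1 / (1 + 100)
U = 1 / 101 = 0.009901
U% = 0.99%

0.99


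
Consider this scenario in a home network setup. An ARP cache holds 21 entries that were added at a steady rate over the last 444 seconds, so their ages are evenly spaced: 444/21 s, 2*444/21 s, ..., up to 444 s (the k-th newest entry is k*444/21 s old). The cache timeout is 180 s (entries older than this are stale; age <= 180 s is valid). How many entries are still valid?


Ages are k * 444/21 s for k = 1..21 (spacing = 21.1429 s).
Entry k is valid iff k * 444/21 <= 180 iff k <= 21 * 180 / 444 = 8.5135
n_valid = floor(8.5135) = 8
(n_stale = 21 - 8 = 13)

8


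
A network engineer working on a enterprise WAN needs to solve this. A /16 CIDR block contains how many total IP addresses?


Given: CIDR prefix /16
Host bits = 32 - 16 = 16
Total addresses = 2^16 = 65536

65536


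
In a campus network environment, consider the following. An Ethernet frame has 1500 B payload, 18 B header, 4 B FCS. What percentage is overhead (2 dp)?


Given: payload = 1500 B, header = 18 B, trailer = 4 B
Overhead bytes = header + trailer = 18 + 4 = 22
Total frame = payload + overhead = 1500 + 22 = 1522
Overhead % = 22 / 1522 * 100 = 1.4455% -> 1.45% (2 dp)

1.45


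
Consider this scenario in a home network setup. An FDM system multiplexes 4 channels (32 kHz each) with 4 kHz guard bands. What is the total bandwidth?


Given: 4 channels, 32 kHz each, guard = 4 kHz
Channel bandwidth = 4 * 32 = 128 kHz
Guard bands = 3 gaps * 4 kHz = 12 kHz
Total = 128 + 12 = 140 kHz

140


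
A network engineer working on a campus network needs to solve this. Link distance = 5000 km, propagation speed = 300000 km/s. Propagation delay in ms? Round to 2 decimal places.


Given: distance = 5000 km, speed = 300000 km/s
Delay = distance / speed = 5000 / 300000 seconds
Delay in ms = 5000 * 1000 / 300000
Delay = 16.6667 ms
Rounded to 2 dp = 16.67 ms

16.67


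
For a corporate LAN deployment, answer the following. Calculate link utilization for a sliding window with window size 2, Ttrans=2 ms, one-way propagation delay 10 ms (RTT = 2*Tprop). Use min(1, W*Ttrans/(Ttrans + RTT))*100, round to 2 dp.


Given: W = 2, Ttrans = 2 ms, RTT = 20 ms (= 2 * Tprop, Tprop = 10 ms)
Cycle time = Ttrans + RTT = 2 + 20 = 22 ms (first packet sent until its ACK returns)
W * Ttrans = 2 * 2 = 4 ms of sending per cycle
W * Ttrans / (Ttrans + RTT) = 4 / 22 = 0.181818
U = min(1, 0.181818) = 0.181818
U% = 18.18%

18.18


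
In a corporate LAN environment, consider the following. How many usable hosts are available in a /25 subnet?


Given: subnet mask /25
Host bits = 32 - 25 = 7
Total addresses = 2^7 = 128
Usable hosts = 128 - 2 (network + broadcast) = 126

126


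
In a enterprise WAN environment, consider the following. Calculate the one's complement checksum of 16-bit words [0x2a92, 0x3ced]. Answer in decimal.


Given words: [0x2a92, 0x3ced]
Step 1: Sum all words
Raw sum = 10898 + 15597 = 26495
One's complement = ~26495 & 0xFFFF = 39040

39040


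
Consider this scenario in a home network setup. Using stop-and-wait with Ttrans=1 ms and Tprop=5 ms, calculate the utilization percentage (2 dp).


Given: Ttrans = 1 ms, Tprop = 5 ms
RTT = 2 * Tprop = 2 * 5 = 10 ms
U = Ttrans / (Ttrans + RTT)
U = 1 / (1 + 10)
U = 1 / 11 = 0.090909
U% = 9.09%

9.09


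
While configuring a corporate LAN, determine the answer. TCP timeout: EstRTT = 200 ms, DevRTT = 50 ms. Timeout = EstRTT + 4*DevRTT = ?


Given: EstRTT = 200 ms, DevRTT = 50 ms
Timeout = EstRTT + 4 * DevRTT
4 * DevRTT = 4 * 50 = 200
Timeout = 200 + 200 = 400 ms

400


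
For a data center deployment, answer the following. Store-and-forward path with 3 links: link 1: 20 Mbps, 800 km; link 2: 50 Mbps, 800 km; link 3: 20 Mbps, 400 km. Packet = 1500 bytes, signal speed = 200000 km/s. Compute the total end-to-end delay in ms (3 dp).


Packet = 1500 bytes = 12000 bits. Store-and-forward: sum (t_trans + t_prop) per link.
Link 1: t_trans = 12000/(20*10^6) s = 0.6000 ms; t_prop = 800/200000 s = 4.0000 ms; subtotal = 4.6000 ms
Link 2: t_trans = 12000/(50*10^6) s = 0.2400 ms; t_prop = 800/200000 s = 4.0000 ms; subtotal = 4.2400 ms
Link 3: t_trans = 12000/(20*10^6) s = 0.6000 ms; t_prop = 400/200000 s = 2.0000 ms; subtotal = 2.6000 ms
End-to-end = 4.6000 + 4.2400 + 2.6000 = 11.4400 ms -> 11.440 ms (3 dp)

11.440


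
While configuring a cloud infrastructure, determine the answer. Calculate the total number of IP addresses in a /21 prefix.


Given: CIDR prefix /21
Host bits = 32 - 21 = 11
Total addresses = 2^11 = 2048

2048


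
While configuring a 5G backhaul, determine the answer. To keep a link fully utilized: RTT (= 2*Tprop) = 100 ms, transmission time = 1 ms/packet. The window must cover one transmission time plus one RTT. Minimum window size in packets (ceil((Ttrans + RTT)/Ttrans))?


Given: Ttrans = 1 ms, RTT = 100 ms (= 2 * Tprop, Tprop = 50 ms)
Time until first ACK returns = Ttrans + RTT = 1 + 100 = 101 ms
Need W * Ttrans >= Ttrans + RTT  ->  W >= (Ttrans + RTT) / Ttrans
(Ttrans + RTT) / Ttrans = 101 / 1 = 101
W_min = ceil(101) = 101

101


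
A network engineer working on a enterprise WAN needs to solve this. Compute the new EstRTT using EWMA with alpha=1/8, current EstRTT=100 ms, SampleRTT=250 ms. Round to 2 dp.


Given: EstRTT = 100 ms, SampleRTT = 250 ms, alpha = 1/8
New EstRTT = (1 - alpha) * EstRTT + alpha * SampleRTT
(7/8) * 100 = 87.5
(1/8) * 250 = 31.25
New EstRTT = 87.5 + 31.25 = 118.75 ms -> 118.75 ms (2 dp)

118.75


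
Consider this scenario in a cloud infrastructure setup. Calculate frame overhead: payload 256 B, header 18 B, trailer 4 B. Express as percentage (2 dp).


Given: payload = 256 B, header = 18 B, trailer = 4 B
Overhead bytes = header + trailer = 18 + 4 = 22
Total frame = payload + overhead = 256 + 22 = 278
Overhead % = 22 / 278 * 100 = 7.9137% -> 7.91% (2 dp)

7.91


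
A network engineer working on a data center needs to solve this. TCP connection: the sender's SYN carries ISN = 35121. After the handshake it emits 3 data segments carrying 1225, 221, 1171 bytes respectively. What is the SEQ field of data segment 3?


The SYN occupies sequence number ISN = 35121, so the first data byte is ISN + 1 = 35122.
SEQ of data segment i = (ISN + 1) + sum of payload sizes of segments 1..i-1.
Segment 1: SEQ = 35122, payload = 1225 bytes
Segment 2: SEQ = 36347, payload = 221 bytes
Segment 3: SEQ = 36568, payload = 1171 bytes
SEQ of segment 3 = 35122 + 1225 + 221 = 36568

36568


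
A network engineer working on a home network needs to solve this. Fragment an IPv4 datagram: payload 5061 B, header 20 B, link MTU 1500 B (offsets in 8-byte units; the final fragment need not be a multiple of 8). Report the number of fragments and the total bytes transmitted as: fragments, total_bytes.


Max data per non-final fragment = floor((MTU - header)/8)*8 = floor((1500 - 20)/8)*8 = floor(1480/8)*8 = 1480 B
Final fragment needs no 8-byte alignment: it can carry up to MTU - header = 1480 B
Non-final fragments needed = ceil((payload - 1480) / 1480) = ceil(3581/1480) = ceil(2.4196) = 3
Number of fragments = 3 + 1 = 4
Fragment sizes (data): 3 * 1480 B + 621 B (last, 621 <= 1480 OK)
Total bytes sent = payload + n_frags * header = 5061 + 4*20 = 5061 + 80 = 5141 B

4, 5141


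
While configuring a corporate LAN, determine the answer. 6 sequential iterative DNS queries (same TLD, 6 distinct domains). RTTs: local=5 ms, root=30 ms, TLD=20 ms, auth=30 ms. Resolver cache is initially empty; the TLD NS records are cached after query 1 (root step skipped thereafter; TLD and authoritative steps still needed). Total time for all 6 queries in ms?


Lookup 1 (cold cache): local + root + TLD + auth = 5 + 30 + 20 + 30 = 85 ms
Lookups 2..6 (TLD NS cached -> skip root; new domain -> still ask TLD and auth): local + TLD + auth = 5 + 20 + 30 = 55 ms each
Remaining 5 lookups: 5 * 55 = 275 ms
Total = 85 + 275 = 360 ms

360


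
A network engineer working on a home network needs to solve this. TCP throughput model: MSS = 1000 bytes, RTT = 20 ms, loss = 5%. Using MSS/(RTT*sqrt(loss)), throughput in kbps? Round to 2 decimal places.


Given: MSS = 1000 bytes, RTT = 20 ms, loss = 5%
RTT in seconds = 20 / 1000 = 0.02
Loss rate = 5% = 0.05
sqrt(loss) = sqrt(0.05) = 0.223606797750
Throughput (bytes/s) = 1000 / (0.02 * 0.223606797750) = 223606.7977
Throughput (kbps) = 223606.7977 * 8 / 1000 = 1788.854382 -> 1788.85 kbps (2 dp)

1788.85


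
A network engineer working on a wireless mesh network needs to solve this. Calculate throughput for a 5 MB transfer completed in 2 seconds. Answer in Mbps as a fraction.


Given: file = 5 MB, time = 2 s
File in Mb = 5 * 8 = 40 Mb
Throughput = 40 / 2 Mbps
Throughput = 20 Mbps

20


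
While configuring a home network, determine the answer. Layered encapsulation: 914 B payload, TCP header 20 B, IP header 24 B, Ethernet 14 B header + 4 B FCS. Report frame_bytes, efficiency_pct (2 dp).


TCP segment = 914 + 20 = 934 B
IP packet = 934 + 24 = 958 B
Ethernet frame = 958 + 14 + 4 = 976 B
Efficiency = app / frame = 914 / 976 = 0.936475 = 93.6475% -> 93.65% (2 dp)

976, 93.65


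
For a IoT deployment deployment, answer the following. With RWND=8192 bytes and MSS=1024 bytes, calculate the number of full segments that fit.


Given: RWND = 8192 bytes, MSS = 1024 bytes
Full segments = floor(RWND / MSS)
Full segments = floor(8192 / 1024)
Full segments = floor(8.0) = 8

8


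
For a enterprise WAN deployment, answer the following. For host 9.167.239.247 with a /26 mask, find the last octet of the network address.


Given: IP = 9.167.239.247, prefix = /26
Subnet mask = 255.255.255.192
Last octet of IP: 247
Last octet of mask: 192
Network last octet = 247 AND 192 = 192

192


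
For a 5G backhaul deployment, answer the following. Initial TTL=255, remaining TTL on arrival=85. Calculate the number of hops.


Given: initial TTL = 255, received TTL = 85
Hops = initial TTL - received TTL
Hops = 255 - 85 = 170

170


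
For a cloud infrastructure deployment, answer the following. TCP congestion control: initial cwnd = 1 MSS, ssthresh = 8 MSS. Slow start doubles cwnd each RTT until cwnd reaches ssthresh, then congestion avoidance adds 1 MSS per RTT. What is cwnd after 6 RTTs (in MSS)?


RTT 0: cwnd = 1 MSS (initial)
RTT 1: cwnd = 2 MSS (slow start, doubled)
RTT 2: cwnd = 4 MSS (slow start, doubled)
RTT 3: cwnd = 8 MSS (slow start, doubled)
RTT 4: cwnd = 9 MSS (congestion avoidance, +1)
RTT 5: cwnd = 10 MSS (congestion avoidance, +1)
RTT 6: cwnd = 11 MSS (congestion avoidance, +1)

11


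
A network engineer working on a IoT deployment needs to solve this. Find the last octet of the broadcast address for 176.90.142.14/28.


Given: IP = 176.90.142.14, prefix = /28
Host bits = 32 - 28 = 4
Network last octet = 14 AND mask = 0
Host part size = 2^4 - 1 = 15
Broadcast last octet = 0 OR 15 = 15

15


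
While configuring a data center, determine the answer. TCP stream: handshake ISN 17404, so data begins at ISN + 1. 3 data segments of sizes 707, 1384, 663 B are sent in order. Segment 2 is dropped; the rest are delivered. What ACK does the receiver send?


SYN uses sequence number 17404; first data byte = ISN + 1 = 17405.
Segment 1: SEQ = 17405, len = 707 B, covers [17405, 18111]
Segment 2: SEQ = 18112, len = 1384 B, covers [18112, 19495] [LOST]
Segment 3: SEQ = 19496, len = 663 B, covers [19496, 20158]
In-order data received: bytes [17405, 18111] (segments 1..1).
Segment 2 missing -> gap begins at byte 18112; later segments buffered out of order.
Cumulative ACK = next expected in-order byte = 17405 + 707 = 18112

18112


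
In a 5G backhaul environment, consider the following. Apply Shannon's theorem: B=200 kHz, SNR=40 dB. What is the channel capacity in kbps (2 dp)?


Given: B = 200 kHz, SNR = 40 dB
SNR linear = 10^(40/10) = 10000
1 + SNR = 10001
log2(10001) = 13.2878566418
C = 200 * 1000 * 13.2878566418 = 2657571.3284 bps
C = 2657.571328 kbps -> 2657.57 kbps (2 dp)

2657.57


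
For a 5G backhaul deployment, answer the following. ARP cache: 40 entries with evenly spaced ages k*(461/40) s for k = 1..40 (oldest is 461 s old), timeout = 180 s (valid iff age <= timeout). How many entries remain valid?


Ages are k * 461/40 s for k = 1..40 (spacing = 11.5250 s).
Entry k is valid iff k * 461/40 <= 180 iff k <= 40 * 180 / 461 = 15.6182
n_valid = floor(15.6182) = 15
(n_stale = 40 - 15 = 25)

15


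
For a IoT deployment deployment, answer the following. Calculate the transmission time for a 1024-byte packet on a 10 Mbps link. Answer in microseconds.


Given: packet = 1024 bytes, bandwidth = 10 Mbps
Packet in bits = 1024 * 8 = 8192 bits
Bandwidth = 10 * 10^6 = 10000000 bps
Time = 8192 / 10000000 seconds
Time in us = 8192 * 10^6 / 10000000 = 819.2

819.2


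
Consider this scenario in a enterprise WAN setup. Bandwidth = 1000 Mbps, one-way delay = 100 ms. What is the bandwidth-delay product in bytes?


Given: bandwidth = 1000 Mbps, delay = 100 ms
BDP in bits = 1000 * 10^6 * 100 / 1000
BDP in bits = 100000000
BDP in bytes = 100000000 / 8 = 12500000

12500000


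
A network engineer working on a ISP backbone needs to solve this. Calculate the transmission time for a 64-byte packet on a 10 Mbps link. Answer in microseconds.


Given: packet = 64 bytes, bandwidth = 10 Mbps
Packet in bits = 64 * 8 = 512 bits
Bandwidth = 10 * 10^6 = 10000000 bps
Time = 512 / 10000000 seconds
Time in us = 512 * 10^6 / 10000000 = 51.2

51.2


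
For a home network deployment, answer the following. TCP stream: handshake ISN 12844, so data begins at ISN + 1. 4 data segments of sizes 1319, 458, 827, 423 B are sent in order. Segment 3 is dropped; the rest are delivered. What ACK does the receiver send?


SYN uses sequence number 12844; first data byte = ISN + 1 = 12845.
Segment 1: SEQ = 12845, len = 1319 B, covers [12845, 14163]
Segment 2: SEQ = 14164, len = 458 B, covers [14164, 14621]
Segment 3: SEQ = 14622, len = 827 B, covers [14622, 15448] [LOST]
Segment 4: SEQ = 15449, len = 423 B, covers [15449, 15871]
In-order data received: bytes [12845, 14621] (segments 1..2).
Segment 3 missing -> gap begins at byte 14622; later segments buffered out of order.
Cumulative ACK = next expected in-order byte = 12845 + 1319 + 458 = 14622

14622


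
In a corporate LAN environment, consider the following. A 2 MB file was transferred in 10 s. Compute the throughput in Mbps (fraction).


Given: file = 2 MB, time = 10 s
File in Mb = 2 * 8 = 16 Mb
Throughput = 16 / 10 Mbps
Throughput = 8/5 Mbps

8/5


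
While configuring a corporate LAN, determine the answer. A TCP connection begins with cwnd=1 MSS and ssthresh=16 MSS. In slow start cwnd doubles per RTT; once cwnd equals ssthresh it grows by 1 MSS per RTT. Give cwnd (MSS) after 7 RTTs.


RTT 0: cwnd = 1 MSS (initial)
RTT 1: cwnd = 2 MSS (slow start, doubled)
RTT 2: cwnd = 4 MSS (slow start, doubled)
RTT 3: cwnd = 8 MSS (slow start, doubled)
RTT 4: cwnd = 16 MSS (slow start, doubled)
RTT 5: cwnd = 17 MSS (congestion avoidance, +1)
RTT 6: cwnd = 18 MSS (congestion avoidance, +1)
RTT 7: cwnd = 19 MSS (congestion avoidance, +1)

19


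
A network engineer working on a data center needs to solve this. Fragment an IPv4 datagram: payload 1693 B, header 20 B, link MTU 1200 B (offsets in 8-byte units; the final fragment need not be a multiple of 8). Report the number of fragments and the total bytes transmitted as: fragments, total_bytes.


Max data per non-final fragment = floor((MTU - header)/8)*8 = floor((1200 - 20)/8)*8 = floor(1180/8)*8 = 1176 B
Final fragment needs no 8-byte alignment: it can carry up to MTU - header = 1180 B
Non-final fragments needed = ceil((payload - 1180) / 1176) = ceil(513/1176) = ceil(0.4362) = 1
Number of fragments = 1 + 1 = 2
Fragment sizes (data): 1 * 1176 B + 517 B (last, 517 <= 1180 OK)
Total bytes sent = payload + n_frags * header = 1693 + 2*20 = 1693 + 40 = 1733 B

2, 1733


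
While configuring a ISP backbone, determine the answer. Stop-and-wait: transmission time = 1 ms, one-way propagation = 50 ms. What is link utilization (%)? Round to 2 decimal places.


Given: Ttrans = 1 ms, Tprop = 50 ms
RTT = 2 * Tprop = 2 * 50 = 100 ms
U = Ttrans / (Ttrans + RTT)
U = 1 / (1 + 100)
U = 1 / 101 = 0.009901
U% = 0.99%

0.99


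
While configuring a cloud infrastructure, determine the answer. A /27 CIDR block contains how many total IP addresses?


Given: CIDR prefix /27
Host bits = 32 - 27 = 5
Total addresses = 2^5 = 32

32


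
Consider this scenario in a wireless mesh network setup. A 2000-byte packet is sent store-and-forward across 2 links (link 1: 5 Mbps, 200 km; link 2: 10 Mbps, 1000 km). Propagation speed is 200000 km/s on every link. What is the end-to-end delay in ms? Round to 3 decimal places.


Packet = 2000 bytes = 16000 bits. Store-and-forward: sum (t_trans + t_prop) per link.
Link 1: t_trans = 16000/(5*10^6) s = 3.2000 ms; t_prop = 200/200000 s = 1.0000 ms; subtotal = 4.2000 ms
Link 2: t_trans = 16000/(10*10^6) s = 1.6000 ms; t_prop = 1000/200000 s = 5.0000 ms; subtotal = 6.6000 ms
End-to-end = 4.2000 + 6.6000 = 10.8000 ms -> 10.800 ms (3 dp)

10.800


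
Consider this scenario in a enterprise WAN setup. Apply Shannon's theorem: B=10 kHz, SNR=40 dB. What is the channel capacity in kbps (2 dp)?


Given: B = 10 kHz, SNR = 40 dB
SNR linear = 10^(40/10) = 10000
1 + SNR = 10001
log2(10001) = 13.2878566418
C = 10 * 1000 * 13.2878566418 = 132878.5664 bps
C = 132.878566 kbps -> 132.88 kbps (2 dp)

132.88


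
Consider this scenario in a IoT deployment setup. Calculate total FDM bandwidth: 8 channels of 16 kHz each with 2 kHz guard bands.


Given: 8 channels, 16 kHz each, guard = 2 kHz
Channel bandwidth = 8 * 16 = 128 kHz
Guard bands = 7 gaps * 2 kHz = 14 kHz
Total = 128 + 14 = 142 kHz

142


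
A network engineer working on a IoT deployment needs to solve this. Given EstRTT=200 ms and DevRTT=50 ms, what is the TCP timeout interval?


Given: EstRTT = 200 ms, DevRTT = 50 ms
Timeout = EstRTT + 4 * DevRTT
4 * DevRTT = 4 * 50 = 200
Timeout = 200 + 200 = 400 ms

400


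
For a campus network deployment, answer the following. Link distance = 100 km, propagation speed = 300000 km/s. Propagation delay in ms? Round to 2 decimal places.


Given: distance = 100 km, speed = 300000 km/s
Delay = distance / speed = 100 / 300000 seconds
Delay in ms = 100 * 1000 / 300000
Delay = 0.3333 ms
Rounded to 2 dp = 0.33 ms

0.33


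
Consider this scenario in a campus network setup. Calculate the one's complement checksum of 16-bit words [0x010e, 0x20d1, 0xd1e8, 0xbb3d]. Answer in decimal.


Given words: [0x010e, 0x20d1, 0xd1e8, 0xbb3d]
Step 1: Sum all words
Raw sum = 270 + 8401 + 53736 + 47933 = 110340
Step 2: Fold carry: (44804 + 1) = 44805
One's complement = ~44805 & 0xFFFF = 20730

20730


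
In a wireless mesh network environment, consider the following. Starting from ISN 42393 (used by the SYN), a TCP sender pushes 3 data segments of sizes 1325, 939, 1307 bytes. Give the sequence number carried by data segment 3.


The SYN occupies sequence number ISN = 42393, so the first data byte is ISN + 1 = 42394.
SEQ of data segment i = (ISN + 1) + sum of payload sizes of segments 1..i-1.
Segment 1: SEQ = 42394, payload = 1325 bytes
Segment 2: SEQ = 43719, payload = 939 bytes
Segment 3: SEQ = 44658, payload = 1307 bytes
SEQ of segment 3 = 42394 + 1325 + 939 = 44658

44658
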